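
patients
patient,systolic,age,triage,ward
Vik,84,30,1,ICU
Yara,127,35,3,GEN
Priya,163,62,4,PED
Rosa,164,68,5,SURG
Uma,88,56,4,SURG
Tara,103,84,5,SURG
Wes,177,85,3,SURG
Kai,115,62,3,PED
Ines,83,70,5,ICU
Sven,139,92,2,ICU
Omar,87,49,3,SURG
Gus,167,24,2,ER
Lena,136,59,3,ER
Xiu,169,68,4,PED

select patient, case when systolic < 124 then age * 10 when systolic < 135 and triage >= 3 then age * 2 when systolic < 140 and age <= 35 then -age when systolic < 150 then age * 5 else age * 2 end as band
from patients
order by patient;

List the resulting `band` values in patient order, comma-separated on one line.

patient=Gus: ELSE → 48
patient=Ines: systolic < 124 → 700
patient=Kai: systolic < 124 → 620
patient=Lena: systolic < 150 → 295
patient=Omar: systolic < 124 → 490
patient=Priya: ELSE → 124
patient=Rosa: ELSE → 136
patient=Sven: systolic < 150 → 460
patient=Tara: systolic < 124 → 840
patient=Uma: systolic < 124 → 560
patient=Vik: systolic < 124 → 300
patient=Wes: ELSE → 170
patient=Xiu: ELSE → 136
patient=Yara: systolic < 135 and triage >= 3 → 70

48, 700, 620, 295, 490, 124, 136, 460, 840, 560, 300, 170, 136, 70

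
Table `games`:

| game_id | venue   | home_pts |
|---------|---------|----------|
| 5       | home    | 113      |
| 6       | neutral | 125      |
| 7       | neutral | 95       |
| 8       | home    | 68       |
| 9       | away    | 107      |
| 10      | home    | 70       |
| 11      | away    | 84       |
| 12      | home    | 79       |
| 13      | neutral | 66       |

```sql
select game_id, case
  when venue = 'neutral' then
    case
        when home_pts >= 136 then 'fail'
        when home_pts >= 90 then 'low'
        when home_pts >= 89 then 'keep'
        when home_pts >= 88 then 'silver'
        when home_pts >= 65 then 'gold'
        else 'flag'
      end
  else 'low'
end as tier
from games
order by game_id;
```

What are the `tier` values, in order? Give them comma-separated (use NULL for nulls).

low, low, low, low, low, low, low, low, gold

game_id=5: venue='home' → outer ELSE → low
game_id=6: venue='neutral' → inner[home_pts >= 90] → low
game_id=7: venue='neutral' → inner[home_pts >= 90] → low
game_id=8: venue='home' → outer ELSE → low
game_id=9: venue='away' → outer ELSE → low
game_id=10: venue='home' → outer ELSE → low
game_id=11: venue='away' → outer ELSE → low
game_id=12: venue='home' → outer ELSE → low
game_id=13: venue='neutral' → inner[home_pts >= 65] → gold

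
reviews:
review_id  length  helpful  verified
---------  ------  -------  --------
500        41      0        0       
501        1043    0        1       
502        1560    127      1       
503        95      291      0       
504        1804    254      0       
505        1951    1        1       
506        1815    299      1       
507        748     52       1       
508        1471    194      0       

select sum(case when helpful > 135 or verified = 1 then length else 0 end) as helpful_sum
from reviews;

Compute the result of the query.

review_id=500: ✗
review_id=501: ✓ → 1043
review_id=502: ✓ → 1560
review_id=503: ✓ → 95
review_id=504: ✓ → 1804
review_id=505: ✓ → 1951
review_id=506: ✓ → 1815
review_id=507: ✓ → 748
review_id=508: ✓ → 1471
helpful_sum = 1043 + 1560 + 95 + 1804 + 1951 + 1815 + 748 + 1471 = 10487

10487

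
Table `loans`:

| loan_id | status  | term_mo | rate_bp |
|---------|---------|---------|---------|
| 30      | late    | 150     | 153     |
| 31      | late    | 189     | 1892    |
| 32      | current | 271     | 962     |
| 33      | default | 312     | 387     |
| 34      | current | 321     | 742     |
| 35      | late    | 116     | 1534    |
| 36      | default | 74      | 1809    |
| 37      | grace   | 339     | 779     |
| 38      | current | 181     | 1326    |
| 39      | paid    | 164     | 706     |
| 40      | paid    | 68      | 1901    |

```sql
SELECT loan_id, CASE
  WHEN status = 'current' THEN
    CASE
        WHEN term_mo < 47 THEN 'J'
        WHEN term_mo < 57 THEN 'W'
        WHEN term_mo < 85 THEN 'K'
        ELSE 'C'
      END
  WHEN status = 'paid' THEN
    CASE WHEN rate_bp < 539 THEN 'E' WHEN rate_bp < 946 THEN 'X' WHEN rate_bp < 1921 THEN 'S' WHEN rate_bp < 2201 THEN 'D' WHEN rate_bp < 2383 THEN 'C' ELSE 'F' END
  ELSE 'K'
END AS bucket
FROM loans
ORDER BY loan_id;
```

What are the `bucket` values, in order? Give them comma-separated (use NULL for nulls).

K, K, C, K, C, K, K, K, C, X, S

loan_id=30: status='late' → outer ELSE → K
loan_id=31: status='late' → outer ELSE → K
loan_id=32: status='current' → inner[ELSE] → C
loan_id=33: status='default' → outer ELSE → K
loan_id=34: status='current' → inner[ELSE] → C
loan_id=35: status='late' → outer ELSE → K
loan_id=36: status='default' → outer ELSE → K
loan_id=37: status='grace' → outer ELSE → K
loan_id=38: status='current' → inner[ELSE] → C
loan_id=39: status='paid' → inner[rate_bp < 946] → X
loan_id=40: status='paid' → inner[rate_bp < 1921] → S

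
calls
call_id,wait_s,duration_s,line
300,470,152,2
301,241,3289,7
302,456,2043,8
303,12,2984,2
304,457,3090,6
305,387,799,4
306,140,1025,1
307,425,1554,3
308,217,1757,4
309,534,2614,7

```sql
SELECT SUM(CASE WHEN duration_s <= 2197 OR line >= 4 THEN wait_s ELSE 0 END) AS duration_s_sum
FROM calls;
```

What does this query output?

3327

call_id=300: ✓ → 470
call_id=301: ✓ → 241
call_id=302: ✓ → 456
call_id=303: ✗
call_id=304: ✓ → 457
call_id=305: ✓ → 387
call_id=306: ✓ → 140
call_id=307: ✓ → 425
call_id=308: ✓ → 217
call_id=309: ✓ → 534
duration_s_sum = 470 + 241 + 456 + 457 + 387 + 140 + 425 + 217 + 534 = 3327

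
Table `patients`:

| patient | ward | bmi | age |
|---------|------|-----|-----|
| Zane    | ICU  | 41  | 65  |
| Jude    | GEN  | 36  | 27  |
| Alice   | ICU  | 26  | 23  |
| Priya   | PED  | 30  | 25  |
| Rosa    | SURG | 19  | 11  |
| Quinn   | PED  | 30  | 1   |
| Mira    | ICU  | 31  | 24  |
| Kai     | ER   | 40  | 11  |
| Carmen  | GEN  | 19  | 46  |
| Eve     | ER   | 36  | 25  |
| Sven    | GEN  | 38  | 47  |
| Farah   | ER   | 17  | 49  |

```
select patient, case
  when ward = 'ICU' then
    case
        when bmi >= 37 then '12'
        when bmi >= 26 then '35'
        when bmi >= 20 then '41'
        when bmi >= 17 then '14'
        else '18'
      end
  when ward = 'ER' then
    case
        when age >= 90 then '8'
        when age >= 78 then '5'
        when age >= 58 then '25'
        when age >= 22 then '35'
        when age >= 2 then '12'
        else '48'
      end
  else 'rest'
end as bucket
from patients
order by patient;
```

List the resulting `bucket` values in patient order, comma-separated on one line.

patient=Alice: ward='ICU' → inner[bmi >= 26] → 35
patient=Carmen: ward='GEN' → outer ELSE → rest
patient=Eve: ward='ER' → inner[age >= 22] → 35
patient=Farah: ward='ER' → inner[age >= 22] → 35
patient=Jude: ward='GEN' → outer ELSE → rest
patient=Kai: ward='ER' → inner[age >= 2] → 12
patient=Mira: ward='ICU' → inner[bmi >= 26] → 35
patient=Priya: ward='PED' → outer ELSE → rest
patient=Quinn: ward='PED' → outer ELSE → rest
patient=Rosa: ward='SURG' → outer ELSE → rest
patient=Sven: ward='GEN' → outer ELSE → rest
patient=Zane: ward='ICU' → inner[bmi >= 37] → 12

35, rest, 35, 35, rest, 12, 35, rest, rest, rest, rest, 12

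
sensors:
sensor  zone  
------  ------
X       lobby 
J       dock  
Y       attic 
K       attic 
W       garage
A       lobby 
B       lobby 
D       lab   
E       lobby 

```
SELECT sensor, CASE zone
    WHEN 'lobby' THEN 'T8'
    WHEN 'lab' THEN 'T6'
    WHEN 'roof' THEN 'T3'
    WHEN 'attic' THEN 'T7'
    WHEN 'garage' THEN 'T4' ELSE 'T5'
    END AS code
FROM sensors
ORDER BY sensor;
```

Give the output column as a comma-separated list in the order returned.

T8, T8, T6, T8, T5, T7, T4, T8, T7

sensor=A: zone='lobby' → T8
sensor=B: zone='lobby' → T8
sensor=D: zone='lab' → T6
sensor=E: zone='lobby' → T8
sensor=J: ELSE → T5
sensor=K: zone='attic' → T7
sensor=W: zone='garage' → T4
sensor=X: zone='lobby' → T8
sensor=Y: zone='attic' → T7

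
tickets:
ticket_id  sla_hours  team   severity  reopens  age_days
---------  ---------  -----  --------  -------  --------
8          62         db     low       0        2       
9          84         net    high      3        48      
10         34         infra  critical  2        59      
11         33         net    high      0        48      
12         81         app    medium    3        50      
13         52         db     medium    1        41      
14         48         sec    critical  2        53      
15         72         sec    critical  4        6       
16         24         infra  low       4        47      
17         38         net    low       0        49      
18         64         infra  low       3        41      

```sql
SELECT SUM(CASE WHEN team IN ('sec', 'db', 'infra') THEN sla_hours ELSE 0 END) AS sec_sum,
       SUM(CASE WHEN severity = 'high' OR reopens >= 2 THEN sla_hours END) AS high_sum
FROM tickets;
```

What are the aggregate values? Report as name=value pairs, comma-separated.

sec_sum=356, high_sum=440

[sec_sum: team IN ('sec', 'db', 'infra')]
ticket_id=8: ✓ → 62
ticket_id=9: ✗
ticket_id=10: ✓ → 34
ticket_id=11: ✗
ticket_id=12: ✗
ticket_id=13: ✓ → 52
ticket_id=14: ✓ → 48
ticket_id=15: ✓ → 72
ticket_id=16: ✓ → 24
ticket_id=17: ✗
ticket_id=18: ✓ → 64
sec_sum = 62 + 34 + 52 + 48 + 72 + 24 + 64 = 356
—
[high_sum: severity = 'high' OR reopens >= 2]
ticket_id=8: ✗
ticket_id=9: ✓ → 84
ticket_id=10: ✓ → 34
ticket_id=11: ✓ → 33
ticket_id=12: ✓ → 81
ticket_id=13: ✗
ticket_id=14: ✓ → 48
ticket_id=15: ✓ → 72
ticket_id=16: ✓ → 24
ticket_id=17: ✗
ticket_id=18: ✓ → 64
high_sum = 84 + 34 + 33 + 81 + 48 + 72 + 24 + 64 = 440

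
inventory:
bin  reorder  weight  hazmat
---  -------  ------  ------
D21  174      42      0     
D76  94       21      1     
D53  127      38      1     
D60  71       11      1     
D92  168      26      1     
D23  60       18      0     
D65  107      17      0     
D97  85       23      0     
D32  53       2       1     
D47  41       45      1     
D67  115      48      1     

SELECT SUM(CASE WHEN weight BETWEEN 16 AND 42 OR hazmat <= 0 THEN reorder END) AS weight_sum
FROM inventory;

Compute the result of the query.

815

bin=D21: ✓ → 174
bin=D76: ✓ → 94
bin=D53: ✓ → 127
bin=D60: ✗
bin=D92: ✓ → 168
bin=D23: ✓ → 60
bin=D65: ✓ → 107
bin=D97: ✓ → 85
bin=D32: ✗
bin=D47: ✗
bin=D67: ✗
weight_sum = 174 + 94 + 127 + 168 + 60 + 107 + 85 = 815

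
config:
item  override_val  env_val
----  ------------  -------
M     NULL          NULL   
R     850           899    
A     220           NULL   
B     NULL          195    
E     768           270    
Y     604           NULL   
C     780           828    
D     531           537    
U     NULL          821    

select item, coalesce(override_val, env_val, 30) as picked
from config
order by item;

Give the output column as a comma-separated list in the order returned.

220, 195, 780, 531, 768, 30, 850, 821, 604

item=A: override_val=220 → 220
item=B: override_val=NULL, env_val=195 → 195
item=C: override_val=780 → 780
item=D: override_val=531 → 531
item=E: override_val=768 → 768
item=M: override_val=NULL, env_val=NULL, → literal 30 → 30
item=R: override_val=850 → 850
item=U: override_val=NULL, env_val=821 → 821
item=Y: override_val=604 → 604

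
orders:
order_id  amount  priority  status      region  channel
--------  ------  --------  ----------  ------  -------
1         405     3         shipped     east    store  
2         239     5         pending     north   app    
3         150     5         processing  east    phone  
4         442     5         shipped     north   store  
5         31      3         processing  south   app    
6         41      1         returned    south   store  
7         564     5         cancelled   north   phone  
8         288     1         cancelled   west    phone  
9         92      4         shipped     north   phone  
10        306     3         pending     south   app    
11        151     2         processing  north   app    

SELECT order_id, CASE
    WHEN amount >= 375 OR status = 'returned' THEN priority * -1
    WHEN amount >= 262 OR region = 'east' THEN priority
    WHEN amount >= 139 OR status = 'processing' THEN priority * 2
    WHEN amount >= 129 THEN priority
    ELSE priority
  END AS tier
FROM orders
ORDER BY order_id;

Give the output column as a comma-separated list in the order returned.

-3, 10, 5, -5, 6, -1, -5, 1, 4, 3, 4

order_id=1: amount >= 375 OR status = 'returned' → -3
order_id=2: amount >= 139 OR status = 'processing' → 10
order_id=3: amount >= 262 OR region = 'east' → 5
order_id=4: amount >= 375 OR status = 'returned' → -5
order_id=5: amount >= 139 OR status = 'processing' → 6
order_id=6: amount >= 375 OR status = 'returned' → -1
order_id=7: amount >= 375 OR status = 'returned' → -5
order_id=8: amount >= 262 OR region = 'east' → 1
order_id=9: ELSE → 4
order_id=10: amount >= 262 OR region = 'east' → 3
order_id=11: amount >= 139 OR status = 'processing' → 4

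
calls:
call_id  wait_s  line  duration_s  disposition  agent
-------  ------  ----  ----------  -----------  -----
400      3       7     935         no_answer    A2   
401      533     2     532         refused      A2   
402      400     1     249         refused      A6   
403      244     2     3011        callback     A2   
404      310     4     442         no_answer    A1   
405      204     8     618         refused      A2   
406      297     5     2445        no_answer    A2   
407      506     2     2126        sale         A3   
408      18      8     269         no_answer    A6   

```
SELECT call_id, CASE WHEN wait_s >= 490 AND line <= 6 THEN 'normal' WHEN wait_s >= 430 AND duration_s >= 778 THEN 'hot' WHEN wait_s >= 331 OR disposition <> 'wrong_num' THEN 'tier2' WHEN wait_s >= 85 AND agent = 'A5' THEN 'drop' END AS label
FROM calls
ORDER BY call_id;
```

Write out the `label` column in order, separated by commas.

call_id=400: wait_s >= 331 OR disposition <> 'wrong_num' → tier2
call_id=401: wait_s >= 490 AND line <= 6 → normal
call_id=402: wait_s >= 331 OR disposition <> 'wrong_num' → tier2
call_id=403: wait_s >= 331 OR disposition <> 'wrong_num' → tier2
call_id=404: wait_s >= 331 OR disposition <> 'wrong_num' → tier2
call_id=405: wait_s >= 331 OR disposition <> 'wrong_num' → tier2
call_id=406: wait_s >= 331 OR disposition <> 'wrong_num' → tier2
call_id=407: wait_s >= 490 AND line <= 6 → normal
call_id=408: wait_s >= 331 OR disposition <> 'wrong_num' → tier2

tier2, normal, tier2, tier2, tier2, tier2, tier2, normal, tier2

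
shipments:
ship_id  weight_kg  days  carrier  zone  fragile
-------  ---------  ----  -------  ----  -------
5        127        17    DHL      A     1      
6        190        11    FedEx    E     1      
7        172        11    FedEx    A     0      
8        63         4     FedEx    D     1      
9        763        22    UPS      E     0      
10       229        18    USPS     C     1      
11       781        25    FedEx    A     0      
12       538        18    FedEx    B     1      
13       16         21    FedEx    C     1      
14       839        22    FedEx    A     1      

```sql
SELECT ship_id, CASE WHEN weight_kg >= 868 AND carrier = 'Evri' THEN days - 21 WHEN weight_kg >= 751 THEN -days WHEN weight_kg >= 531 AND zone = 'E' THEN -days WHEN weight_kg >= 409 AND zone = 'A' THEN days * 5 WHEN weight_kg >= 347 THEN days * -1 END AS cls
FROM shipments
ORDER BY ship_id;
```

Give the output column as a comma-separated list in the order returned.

ship_id=5: (no match → NULL) → NULL
ship_id=6: (no match → NULL) → NULL
ship_id=7: (no match → NULL) → NULL
ship_id=8: (no match → NULL) → NULL
ship_id=9: weight_kg >= 751 → -22
ship_id=10: (no match → NULL) → NULL
ship_id=11: weight_kg >= 751 → -25
ship_id=12: weight_kg >= 347 → -18
ship_id=13: (no match → NULL) → NULL
ship_id=14: weight_kg >= 751 → -22

NULL, NULL, NULL, NULL, -22, NULL, -25, -18, NULL, -22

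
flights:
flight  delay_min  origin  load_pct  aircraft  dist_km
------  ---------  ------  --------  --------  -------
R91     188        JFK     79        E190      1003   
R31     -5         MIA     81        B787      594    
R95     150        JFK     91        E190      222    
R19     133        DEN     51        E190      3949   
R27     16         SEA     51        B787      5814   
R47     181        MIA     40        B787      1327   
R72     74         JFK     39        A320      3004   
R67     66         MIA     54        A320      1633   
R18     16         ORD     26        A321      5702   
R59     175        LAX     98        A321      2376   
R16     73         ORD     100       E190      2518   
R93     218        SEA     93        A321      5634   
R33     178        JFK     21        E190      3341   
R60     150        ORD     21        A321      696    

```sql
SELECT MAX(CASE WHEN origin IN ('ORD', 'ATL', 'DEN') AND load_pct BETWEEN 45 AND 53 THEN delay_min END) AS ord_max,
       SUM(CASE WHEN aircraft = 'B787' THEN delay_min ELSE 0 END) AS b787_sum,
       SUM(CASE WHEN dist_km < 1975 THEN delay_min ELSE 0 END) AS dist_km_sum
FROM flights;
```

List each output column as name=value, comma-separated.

[ord_max: origin IN ('ORD', 'ATL', 'DEN') AND load_pct BETWEEN 45 AND 53]
flight=R91: ✗
flight=R31: ✗
flight=R95: ✗
flight=R19: ✓ → 133
flight=R27: ✗
flight=R47: ✗
flight=R72: ✗
flight=R67: ✗
flight=R18: ✗
flight=R59: ✗
flight=R16: ✗
flight=R93: ✗
flight=R33: ✗
flight=R60: ✗
ord_max = MAX(133) = 133
—
[b787_sum: aircraft = 'B787']
flight=R91: ✗
flight=R31: ✓ → -5
flight=R95: ✗
flight=R19: ✗
flight=R27: ✓ → 16
flight=R47: ✓ → 181
flight=R72: ✗
flight=R67: ✗
flight=R18: ✗
flight=R59: ✗
flight=R16: ✗
flight=R93: ✗
flight=R33: ✗
flight=R60: ✗
b787_sum = -5 + 16 + 181 = 192
—
[dist_km_sum: dist_km < 1975]
flight=R91: ✓ → 188
flight=R31: ✓ → -5
flight=R95: ✓ → 150
flight=R19: ✗
flight=R27: ✗
flight=R47: ✓ → 181
flight=R72: ✗
flight=R67: ✓ → 66
flight=R18: ✗
flight=R59: ✗
flight=R16: ✗
flight=R93: ✗
flight=R33: ✗
flight=R60: ✓ → 150
dist_km_sum = 188 + -5 + 150 + 181 + 66 + 150 = 730

ord_max=133, b787_sum=192, dist_km_sum=730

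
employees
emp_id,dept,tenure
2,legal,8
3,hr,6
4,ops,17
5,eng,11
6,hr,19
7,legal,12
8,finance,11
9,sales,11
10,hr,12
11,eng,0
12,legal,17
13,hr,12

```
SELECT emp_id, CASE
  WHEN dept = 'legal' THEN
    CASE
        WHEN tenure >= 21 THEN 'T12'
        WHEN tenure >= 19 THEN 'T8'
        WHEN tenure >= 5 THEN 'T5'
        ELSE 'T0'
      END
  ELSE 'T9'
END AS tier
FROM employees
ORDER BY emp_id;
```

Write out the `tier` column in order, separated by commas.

emp_id=2: dept='legal' → inner[tenure >= 5] → T5
emp_id=3: dept='hr' → outer ELSE → T9
emp_id=4: dept='ops' → outer ELSE → T9
emp_id=5: dept='eng' → outer ELSE → T9
emp_id=6: dept='hr' → outer ELSE → T9
emp_id=7: dept='legal' → inner[tenure >= 5] → T5
emp_id=8: dept='finance' → outer ELSE → T9
emp_id=9: dept='sales' → outer ELSE → T9
emp_id=10: dept='hr' → outer ELSE → T9
emp_id=11: dept='eng' → outer ELSE → T9
emp_id=12: dept='legal' → inner[tenure >= 5] → T5
emp_id=13: dept='hr' → outer ELSE → T9

T5, T9, T9, T9, T9, T5, T9, T9, T9, T9, T5, T9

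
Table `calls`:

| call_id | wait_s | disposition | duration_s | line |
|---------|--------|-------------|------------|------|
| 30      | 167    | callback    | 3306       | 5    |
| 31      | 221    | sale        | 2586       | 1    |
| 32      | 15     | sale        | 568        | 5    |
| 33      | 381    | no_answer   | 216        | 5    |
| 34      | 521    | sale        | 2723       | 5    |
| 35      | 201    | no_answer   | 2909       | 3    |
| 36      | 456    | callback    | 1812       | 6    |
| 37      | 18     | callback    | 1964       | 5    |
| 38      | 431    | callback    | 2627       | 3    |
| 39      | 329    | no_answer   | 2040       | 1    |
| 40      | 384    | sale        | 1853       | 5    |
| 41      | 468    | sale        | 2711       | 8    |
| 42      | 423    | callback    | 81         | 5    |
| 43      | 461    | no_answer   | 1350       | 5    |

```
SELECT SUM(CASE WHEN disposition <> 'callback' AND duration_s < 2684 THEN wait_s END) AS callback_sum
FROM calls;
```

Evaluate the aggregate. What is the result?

1791

call_id=30: ✗
call_id=31: ✓ → 221
call_id=32: ✓ → 15
call_id=33: ✓ → 381
call_id=34: ✗
call_id=35: ✗
call_id=36: ✗
call_id=37: ✗
call_id=38: ✗
call_id=39: ✓ → 329
call_id=40: ✓ → 384
call_id=41: ✗
call_id=42: ✗
call_id=43: ✓ → 461
callback_sum = 221 + 15 + 381 + 329 + 384 + 461 = 1791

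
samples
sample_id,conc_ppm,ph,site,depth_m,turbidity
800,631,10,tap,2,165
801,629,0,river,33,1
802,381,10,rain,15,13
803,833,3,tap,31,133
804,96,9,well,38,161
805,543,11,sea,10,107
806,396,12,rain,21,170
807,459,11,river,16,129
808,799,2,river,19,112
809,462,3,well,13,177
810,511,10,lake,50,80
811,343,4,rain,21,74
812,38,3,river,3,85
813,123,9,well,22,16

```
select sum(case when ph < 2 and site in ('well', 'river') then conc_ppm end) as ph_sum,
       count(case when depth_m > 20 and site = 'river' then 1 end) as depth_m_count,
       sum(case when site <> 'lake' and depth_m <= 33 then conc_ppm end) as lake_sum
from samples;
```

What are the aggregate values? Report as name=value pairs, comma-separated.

ph_sum=629, depth_m_count=1, lake_sum=5637

[ph_sum: ph < 2 and site in ('well', 'river')]
sample_id=800: ✗
sample_id=801: ✓ → 629
sample_id=802: ✗
sample_id=803: ✗
sample_id=804: ✗
sample_id=805: ✗
sample_id=806: ✗
sample_id=807: ✗
sample_id=808: ✗
sample_id=809: ✗
sample_id=810: ✗
sample_id=811: ✗
sample_id=812: ✗
sample_id=813: ✗
ph_sum = 629
—
[depth_m_count: depth_m > 20 and site = 'river']
sample_id=800: ✗
sample_id=801: ✓ → 1
sample_id=802: ✗
sample_id=803: ✗
sample_id=804: ✗
sample_id=805: ✗
sample_id=806: ✗
sample_id=807: ✗
sample_id=808: ✗
sample_id=809: ✗
sample_id=810: ✗
sample_id=811: ✗
sample_id=812: ✗
sample_id=813: ✗
depth_m_count = COUNT(1) = 1
—
[lake_sum: site <> 'lake' and depth_m <= 33]
sample_id=800: ✓ → 631
sample_id=801: ✓ → 629
sample_id=802: ✓ → 381
sample_id=803: ✓ → 833
sample_id=804: ✗
sample_id=805: ✓ → 543
sample_id=806: ✓ → 396
sample_id=807: ✓ → 459
sample_id=808: ✓ → 799
sample_id=809: ✓ → 462
sample_id=810: ✗
sample_id=811: ✓ → 343
sample_id=812: ✓ → 38
sample_id=813: ✓ → 123
lake_sum = 631 + 629 + 381 + 833 + 543 + 396 + 459 + 799 + 462 + 343 + 38 + 123 = 5637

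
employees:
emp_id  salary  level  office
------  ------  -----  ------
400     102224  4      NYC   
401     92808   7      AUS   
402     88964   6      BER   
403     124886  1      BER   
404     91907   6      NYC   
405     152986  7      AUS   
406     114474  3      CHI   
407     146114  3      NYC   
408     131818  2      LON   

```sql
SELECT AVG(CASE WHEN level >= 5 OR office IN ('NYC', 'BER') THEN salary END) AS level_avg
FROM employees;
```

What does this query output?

emp_id=400: ✓ → 102224
emp_id=401: ✓ → 92808
emp_id=402: ✓ → 88964
emp_id=403: ✓ → 124886
emp_id=404: ✓ → 91907
emp_id=405: ✓ → 152986
emp_id=406: ✗
emp_id=407: ✓ → 146114
emp_id=408: ✗
level_avg = (102224 + 92808 + 88964 + 124886 + 91907 + 152986 + 146114) / 7 = 114269.8571428571

114269.8571428571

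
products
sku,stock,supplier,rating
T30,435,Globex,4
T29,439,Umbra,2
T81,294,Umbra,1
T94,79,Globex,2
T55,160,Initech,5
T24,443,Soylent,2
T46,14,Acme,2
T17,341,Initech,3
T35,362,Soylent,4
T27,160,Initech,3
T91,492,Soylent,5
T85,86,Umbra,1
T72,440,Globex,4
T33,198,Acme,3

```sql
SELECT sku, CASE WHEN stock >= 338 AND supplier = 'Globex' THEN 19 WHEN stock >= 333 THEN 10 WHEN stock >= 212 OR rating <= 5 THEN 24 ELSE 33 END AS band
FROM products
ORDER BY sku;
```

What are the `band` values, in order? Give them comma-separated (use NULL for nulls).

10, 10, 24, 10, 19, 24, 10, 24, 24, 19, 24, 24, 10, 24

sku=T17: stock >= 333 → 10
sku=T24: stock >= 333 → 10
sku=T27: stock >= 212 OR rating <= 5 → 24
sku=T29: stock >= 333 → 10
sku=T30: stock >= 338 AND supplier = 'Globex' → 19
sku=T33: stock >= 212 OR rating <= 5 → 24
sku=T35: stock >= 333 → 10
sku=T46: stock >= 212 OR rating <= 5 → 24
sku=T55: stock >= 212 OR rating <= 5 → 24
sku=T72: stock >= 338 AND supplier = 'Globex' → 19
sku=T81: stock >= 212 OR rating <= 5 → 24
sku=T85: stock >= 212 OR rating <= 5 → 24
sku=T91: stock >= 333 → 10
sku=T94: stock >= 212 OR rating <= 5 → 24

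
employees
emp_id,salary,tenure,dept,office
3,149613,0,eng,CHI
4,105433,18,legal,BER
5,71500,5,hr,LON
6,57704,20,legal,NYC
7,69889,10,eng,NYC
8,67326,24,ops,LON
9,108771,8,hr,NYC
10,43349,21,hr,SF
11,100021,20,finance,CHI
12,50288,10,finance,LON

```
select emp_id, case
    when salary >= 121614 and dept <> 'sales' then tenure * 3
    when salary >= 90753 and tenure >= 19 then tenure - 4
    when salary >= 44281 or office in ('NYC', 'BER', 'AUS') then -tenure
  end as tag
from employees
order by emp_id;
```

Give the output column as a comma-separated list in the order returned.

0, -18, -5, -20, -10, -24, -8, NULL, 16, -10

emp_id=3: salary >= 121614 and dept <> 'sales' → 0
emp_id=4: salary >= 44281 or office in ('NYC', 'BER', 'AUS') → -18
emp_id=5: salary >= 44281 or office in ('NYC', 'BER', 'AUS') → -5
emp_id=6: salary >= 44281 or office in ('NYC', 'BER', 'AUS') → -20
emp_id=7: salary >= 44281 or office in ('NYC', 'BER', 'AUS') → -10
emp_id=8: salary >= 44281 or office in ('NYC', 'BER', 'AUS') → -24
emp_id=9: salary >= 44281 or office in ('NYC', 'BER', 'AUS') → -8
emp_id=10: (no match → NULL) → NULL
emp_id=11: salary >= 90753 and tenure >= 19 → 16
emp_id=12: salary >= 44281 or office in ('NYC', 'BER', 'AUS') → -10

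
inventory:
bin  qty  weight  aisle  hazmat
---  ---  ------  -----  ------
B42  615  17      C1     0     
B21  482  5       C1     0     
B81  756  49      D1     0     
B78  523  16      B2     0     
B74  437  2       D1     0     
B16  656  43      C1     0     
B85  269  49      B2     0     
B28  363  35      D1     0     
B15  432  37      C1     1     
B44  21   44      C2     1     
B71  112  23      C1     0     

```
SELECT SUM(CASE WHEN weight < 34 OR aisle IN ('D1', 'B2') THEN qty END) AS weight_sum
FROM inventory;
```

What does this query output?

bin=B42: ✓ → 615
bin=B21: ✓ → 482
bin=B81: ✓ → 756
bin=B78: ✓ → 523
bin=B74: ✓ → 437
bin=B16: ✗
bin=B85: ✓ → 269
bin=B28: ✓ → 363
bin=B15: ✗
bin=B44: ✗
bin=B71: ✓ → 112
weight_sum = 615 + 482 + 756 + 523 + 437 + 269 + 363 + 112 = 3557

3557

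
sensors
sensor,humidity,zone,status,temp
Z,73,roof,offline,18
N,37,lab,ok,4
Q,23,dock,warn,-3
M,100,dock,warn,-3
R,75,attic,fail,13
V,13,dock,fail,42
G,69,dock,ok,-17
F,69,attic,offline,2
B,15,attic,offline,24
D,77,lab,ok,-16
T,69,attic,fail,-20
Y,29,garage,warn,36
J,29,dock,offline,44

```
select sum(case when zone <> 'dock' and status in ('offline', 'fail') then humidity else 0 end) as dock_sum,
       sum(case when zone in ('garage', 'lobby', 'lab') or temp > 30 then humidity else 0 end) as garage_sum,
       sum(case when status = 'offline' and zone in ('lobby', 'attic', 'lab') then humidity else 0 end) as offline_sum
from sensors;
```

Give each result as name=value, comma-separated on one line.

[dock_sum: zone <> 'dock' and status in ('offline', 'fail')]
sensor=Z: ✓ → 73
sensor=N: ✗
sensor=Q: ✗
sensor=M: ✗
sensor=R: ✓ → 75
sensor=V: ✗
sensor=G: ✗
sensor=F: ✓ → 69
sensor=B: ✓ → 15
sensor=D: ✗
sensor=T: ✓ → 69
sensor=Y: ✗
sensor=J: ✗
dock_sum = 73 + 75 + 69 + 15 + 69 = 301
—
[garage_sum: zone in ('garage', 'lobby', 'lab') or temp > 30]
sensor=Z: ✗
sensor=N: ✓ → 37
sensor=Q: ✗
sensor=M: ✗
sensor=R: ✗
sensor=V: ✓ → 13
sensor=G: ✗
sensor=F: ✗
sensor=B: ✗
sensor=D: ✓ → 77
sensor=T: ✗
sensor=Y: ✓ → 29
sensor=J: ✓ → 29
garage_sum = 37 + 13 + 77 + 29 + 29 = 185
—
[offline_sum: status = 'offline' and zone in ('lobby', 'attic', 'lab')]
sensor=Z: ✗
sensor=N: ✗
sensor=Q: ✗
sensor=M: ✗
sensor=R: ✗
sensor=V: ✗
sensor=G: ✗
sensor=F: ✓ → 69
sensor=B: ✓ → 15
sensor=D: ✗
sensor=T: ✗
sensor=Y: ✗
sensor=J: ✗
offline_sum = 69 + 15 = 84

dock_sum=301, garage_sum=185, offline_sum=84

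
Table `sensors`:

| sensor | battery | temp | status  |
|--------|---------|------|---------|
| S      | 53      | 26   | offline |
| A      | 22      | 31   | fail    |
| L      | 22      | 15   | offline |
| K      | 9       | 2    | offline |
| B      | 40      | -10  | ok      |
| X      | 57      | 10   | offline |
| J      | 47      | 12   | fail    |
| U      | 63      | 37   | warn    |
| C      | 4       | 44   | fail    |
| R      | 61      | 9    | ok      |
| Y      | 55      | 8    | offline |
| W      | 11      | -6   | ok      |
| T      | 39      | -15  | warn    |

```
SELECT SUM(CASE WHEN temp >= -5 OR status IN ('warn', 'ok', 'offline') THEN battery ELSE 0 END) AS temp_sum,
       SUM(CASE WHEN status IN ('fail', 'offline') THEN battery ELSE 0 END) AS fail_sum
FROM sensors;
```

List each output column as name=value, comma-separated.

[temp_sum: temp >= -5 OR status IN ('warn', 'ok', 'offline')]
sensor=S: ✓ → 53
sensor=A: ✓ → 22
sensor=L: ✓ → 22
sensor=K: ✓ → 9
sensor=B: ✓ → 40
sensor=X: ✓ → 57
sensor=J: ✓ → 47
sensor=U: ✓ → 63
sensor=C: ✓ → 4
sensor=R: ✓ → 61
sensor=Y: ✓ → 55
sensor=W: ✓ → 11
sensor=T: ✓ → 39
temp_sum = 53 + 22 + 22 + 9 + 40 + 57 + 47 + 63 + 4 + 61 + 55 + 11 + 39 = 483
—
[fail_sum: status IN ('fail', 'offline')]
sensor=S: ✓ → 53
sensor=A: ✓ → 22
sensor=L: ✓ → 22
sensor=K: ✓ → 9
sensor=B: ✗
sensor=X: ✓ → 57
sensor=J: ✓ → 47
sensor=U: ✗
sensor=C: ✓ → 4
sensor=R: ✗
sensor=Y: ✓ → 55
sensor=W: ✗
sensor=T: ✗
fail_sum = 53 + 22 + 22 + 9 + 57 + 47 + 4 + 55 = 269

temp_sum=483, fail_sum=269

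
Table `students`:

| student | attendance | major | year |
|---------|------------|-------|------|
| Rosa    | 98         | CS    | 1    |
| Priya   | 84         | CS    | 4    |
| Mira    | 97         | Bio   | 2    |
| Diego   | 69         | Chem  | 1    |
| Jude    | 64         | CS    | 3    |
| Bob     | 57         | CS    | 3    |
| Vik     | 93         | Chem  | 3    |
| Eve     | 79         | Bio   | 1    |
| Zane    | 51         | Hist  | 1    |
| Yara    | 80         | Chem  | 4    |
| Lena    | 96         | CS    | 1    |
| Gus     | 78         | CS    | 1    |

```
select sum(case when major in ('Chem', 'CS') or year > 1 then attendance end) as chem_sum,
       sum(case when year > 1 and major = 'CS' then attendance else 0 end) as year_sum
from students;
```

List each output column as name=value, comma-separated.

chem_sum=816, year_sum=205

[chem_sum: major in ('Chem', 'CS') or year > 1]
student=Rosa: ✓ → 98
student=Priya: ✓ → 84
student=Mira: ✓ → 97
student=Diego: ✓ → 69
student=Jude: ✓ → 64
student=Bob: ✓ → 57
student=Vik: ✓ → 93
student=Eve: ✗
student=Zane: ✗
student=Yara: ✓ → 80
student=Lena: ✓ → 96
student=Gus: ✓ → 78
chem_sum = 98 + 84 + 97 + 69 + 64 + 57 + 93 + 80 + 96 + 78 = 816
—
[year_sum: year > 1 and major = 'CS']
student=Rosa: ✗
student=Priya: ✓ → 84
student=Mira: ✗
student=Diego: ✗
student=Jude: ✓ → 64
student=Bob: ✓ → 57
student=Vik: ✗
student=Eve: ✗
student=Zane: ✗
student=Yara: ✗
student=Lena: ✗
student=Gus: ✗
year_sum = 84 + 64 + 57 = 205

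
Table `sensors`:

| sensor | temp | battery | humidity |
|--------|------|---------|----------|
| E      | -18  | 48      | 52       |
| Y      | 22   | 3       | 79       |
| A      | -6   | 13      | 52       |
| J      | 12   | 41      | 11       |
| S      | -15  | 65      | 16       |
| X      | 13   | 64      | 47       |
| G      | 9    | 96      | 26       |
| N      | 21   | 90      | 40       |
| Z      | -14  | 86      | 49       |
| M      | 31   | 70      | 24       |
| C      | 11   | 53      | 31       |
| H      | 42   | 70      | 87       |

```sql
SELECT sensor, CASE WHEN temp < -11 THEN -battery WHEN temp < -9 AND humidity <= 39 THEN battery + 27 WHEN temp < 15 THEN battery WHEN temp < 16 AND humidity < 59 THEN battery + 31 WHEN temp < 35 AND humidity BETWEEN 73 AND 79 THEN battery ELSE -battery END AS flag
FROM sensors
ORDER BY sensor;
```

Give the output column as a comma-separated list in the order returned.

sensor=A: temp < 15 → 13
sensor=C: temp < 15 → 53
sensor=E: temp < -11 → -48
sensor=G: temp < 15 → 96
sensor=H: ELSE → -70
sensor=J: temp < 15 → 41
sensor=M: ELSE → -70
sensor=N: ELSE → -90
sensor=S: temp < -11 → -65
sensor=X: temp < 15 → 64
sensor=Y: temp < 35 AND humidity BETWEEN 73 AND 79 → 3
sensor=Z: temp < -11 → -86

13, 53, -48, 96, -70, 41, -70, -90, -65, 64, 3, -86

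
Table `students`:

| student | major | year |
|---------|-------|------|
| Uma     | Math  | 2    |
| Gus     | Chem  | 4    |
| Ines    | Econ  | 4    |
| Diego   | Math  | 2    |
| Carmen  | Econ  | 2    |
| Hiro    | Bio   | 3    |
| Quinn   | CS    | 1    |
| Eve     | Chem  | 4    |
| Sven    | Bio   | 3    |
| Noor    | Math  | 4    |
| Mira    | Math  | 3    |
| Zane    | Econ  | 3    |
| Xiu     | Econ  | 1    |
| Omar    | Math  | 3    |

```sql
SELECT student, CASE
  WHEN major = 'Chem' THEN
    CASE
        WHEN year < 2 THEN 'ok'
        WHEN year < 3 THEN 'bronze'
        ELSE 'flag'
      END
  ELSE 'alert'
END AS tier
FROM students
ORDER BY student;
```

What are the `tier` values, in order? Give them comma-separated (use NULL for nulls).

student=Carmen: major='Econ' → outer ELSE → alert
student=Diego: major='Math' → outer ELSE → alert
student=Eve: major='Chem' → inner[ELSE] → flag
student=Gus: major='Chem' → inner[ELSE] → flag
student=Hiro: major='Bio' → outer ELSE → alert
student=Ines: major='Econ' → outer ELSE → alert
student=Mira: major='Math' → outer ELSE → alert
student=Noor: major='Math' → outer ELSE → alert
student=Omar: major='Math' → outer ELSE → alert
student=Quinn: major='CS' → outer ELSE → alert
student=Sven: major='Bio' → outer ELSE → alert
student=Uma: major='Math' → outer ELSE → alert
student=Xiu: major='Econ' → outer ELSE → alert
student=Zane: major='Econ' → outer ELSE → alert

alert, alert, flag, flag, alert, alert, alert, alert, alert, alert, alert, alert, alert, alert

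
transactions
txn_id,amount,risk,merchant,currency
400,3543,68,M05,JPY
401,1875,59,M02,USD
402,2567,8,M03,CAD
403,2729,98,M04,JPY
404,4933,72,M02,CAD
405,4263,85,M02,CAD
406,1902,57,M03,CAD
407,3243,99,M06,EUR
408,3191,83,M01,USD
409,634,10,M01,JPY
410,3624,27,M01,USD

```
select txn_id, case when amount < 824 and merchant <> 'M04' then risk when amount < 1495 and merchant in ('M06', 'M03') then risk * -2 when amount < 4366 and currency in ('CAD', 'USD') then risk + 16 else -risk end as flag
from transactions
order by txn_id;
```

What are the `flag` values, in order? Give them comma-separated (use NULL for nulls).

txn_id=400: ELSE → -68
txn_id=401: amount < 4366 and currency in ('CAD', 'USD') → 75
txn_id=402: amount < 4366 and currency in ('CAD', 'USD') → 24
txn_id=403: ELSE → -98
txn_id=404: ELSE → -72
txn_id=405: amount < 4366 and currency in ('CAD', 'USD') → 101
txn_id=406: amount < 4366 and currency in ('CAD', 'USD') → 73
txn_id=407: ELSE → -99
txn_id=408: amount < 4366 and currency in ('CAD', 'USD') → 99
txn_id=409: amount < 824 and merchant <> 'M04' → 10
txn_id=410: amount < 4366 and currency in ('CAD', 'USD') → 43

-68, 75, 24, -98, -72, 101, 73, -99, 99, 10, 43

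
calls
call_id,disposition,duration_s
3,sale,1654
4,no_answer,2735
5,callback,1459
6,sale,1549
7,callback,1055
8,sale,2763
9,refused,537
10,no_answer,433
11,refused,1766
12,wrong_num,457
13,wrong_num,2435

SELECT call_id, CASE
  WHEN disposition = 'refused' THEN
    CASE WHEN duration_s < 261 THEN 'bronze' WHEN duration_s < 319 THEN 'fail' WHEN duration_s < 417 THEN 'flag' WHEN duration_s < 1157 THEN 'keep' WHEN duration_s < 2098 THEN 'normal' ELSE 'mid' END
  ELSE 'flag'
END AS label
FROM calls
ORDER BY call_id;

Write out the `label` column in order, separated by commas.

flag, flag, flag, flag, flag, flag, keep, flag, normal, flag, flag

call_id=3: disposition='sale' → outer ELSE → flag
call_id=4: disposition='no_answer' → outer ELSE → flag
call_id=5: disposition='callback' → outer ELSE → flag
call_id=6: disposition='sale' → outer ELSE → flag
call_id=7: disposition='callback' → outer ELSE → flag
call_id=8: disposition='sale' → outer ELSE → flag
call_id=9: disposition='refused' → inner[duration_s < 1157] → keep
call_id=10: disposition='no_answer' → outer ELSE → flag
call_id=11: disposition='refused' → inner[duration_s < 2098] → normal
call_id=12: disposition='wrong_num' → outer ELSE → flag
call_id=13: disposition='wrong_num' → outer ELSE → flag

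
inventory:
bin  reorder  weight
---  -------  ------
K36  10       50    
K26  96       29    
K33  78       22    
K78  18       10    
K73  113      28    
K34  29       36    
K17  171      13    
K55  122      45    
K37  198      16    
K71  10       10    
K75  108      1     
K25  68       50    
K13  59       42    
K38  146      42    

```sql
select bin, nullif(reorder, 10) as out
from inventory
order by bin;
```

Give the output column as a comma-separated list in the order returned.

bin=K13: reorder=59 vs 10: differ → 59
bin=K17: reorder=171 vs 10: differ → 171
bin=K25: reorder=68 vs 10: differ → 68
bin=K26: reorder=96 vs 10: differ → 96
bin=K33: reorder=78 vs 10: differ → 78
bin=K34: reorder=29 vs 10: differ → 29
bin=K36: reorder=10 vs 10: equal → NULL
bin=K37: reorder=198 vs 10: differ → 198
bin=K38: reorder=146 vs 10: differ → 146
bin=K55: reorder=122 vs 10: differ → 122
bin=K71: reorder=10 vs 10: equal → NULL
bin=K73: reorder=113 vs 10: differ → 113
bin=K75: reorder=108 vs 10: differ → 108
bin=K78: reorder=18 vs 10: differ → 18

59, 171, 68, 96, 78, 29, NULL, 198, 146, 122, NULL, 113, 108, 18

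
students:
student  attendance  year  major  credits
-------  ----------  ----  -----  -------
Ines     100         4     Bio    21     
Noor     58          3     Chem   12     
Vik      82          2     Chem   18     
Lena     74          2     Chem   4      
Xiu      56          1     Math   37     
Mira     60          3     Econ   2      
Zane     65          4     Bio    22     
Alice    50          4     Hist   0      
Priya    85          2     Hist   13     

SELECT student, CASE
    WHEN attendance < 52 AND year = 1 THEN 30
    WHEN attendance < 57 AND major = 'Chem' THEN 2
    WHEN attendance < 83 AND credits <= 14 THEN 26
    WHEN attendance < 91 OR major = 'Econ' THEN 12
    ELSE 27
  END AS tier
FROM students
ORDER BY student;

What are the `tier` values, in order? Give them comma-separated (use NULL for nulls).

26, 27, 26, 26, 26, 12, 12, 12, 12

student=Alice: attendance < 83 AND credits <= 14 → 26
student=Ines: ELSE → 27
student=Lena: attendance < 83 AND credits <= 14 → 26
student=Mira: attendance < 83 AND credits <= 14 → 26
student=Noor: attendance < 83 AND credits <= 14 → 26
student=Priya: attendance < 91 OR major = 'Econ' → 12
student=Vik: attendance < 91 OR major = 'Econ' → 12
student=Xiu: attendance < 91 OR major = 'Econ' → 12
student=Zane: attendance < 91 OR major = 'Econ' → 12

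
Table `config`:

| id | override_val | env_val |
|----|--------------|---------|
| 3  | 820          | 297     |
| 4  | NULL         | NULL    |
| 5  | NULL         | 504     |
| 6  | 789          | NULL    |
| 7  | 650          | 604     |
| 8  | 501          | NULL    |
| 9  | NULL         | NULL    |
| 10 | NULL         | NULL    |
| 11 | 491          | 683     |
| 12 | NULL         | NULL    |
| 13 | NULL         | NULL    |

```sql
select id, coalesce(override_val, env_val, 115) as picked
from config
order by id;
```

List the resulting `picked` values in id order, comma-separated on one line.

id=3: override_val=820 → 820
id=4: override_val=NULL, env_val=NULL, → literal 115 → 115
id=5: override_val=NULL, env_val=504 → 504
id=6: override_val=789 → 789
id=7: override_val=650 → 650
id=8: override_val=501 → 501
id=9: override_val=NULL, env_val=NULL, → literal 115 → 115
id=10: override_val=NULL, env_val=NULL, → literal 115 → 115
id=11: override_val=491 → 491
id=12: override_val=NULL, env_val=NULL, → literal 115 → 115
id=13: override_val=NULL, env_val=NULL, → literal 115 → 115

820, 115, 504, 789, 650, 501, 115, 115, 491, 115, 115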